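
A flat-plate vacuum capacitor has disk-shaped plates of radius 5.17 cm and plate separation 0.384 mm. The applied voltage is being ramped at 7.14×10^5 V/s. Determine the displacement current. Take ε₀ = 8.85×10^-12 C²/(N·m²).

1.38×10^-4 A

The field between the plates is E = V/d, so dE/dt = (7.14×10^5)/(3.84×10^-4 m) = 1.859×10^9 V/(m·s).
I_d = ε₀ A (dE/dt) = (8.85×10^-12)(8.397×10^-3)(1.859×10^9) = 1.38×10^-4 A.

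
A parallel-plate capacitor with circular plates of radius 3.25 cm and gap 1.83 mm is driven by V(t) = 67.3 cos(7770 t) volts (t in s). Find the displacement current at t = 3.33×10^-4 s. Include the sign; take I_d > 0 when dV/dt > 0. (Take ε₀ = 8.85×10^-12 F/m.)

dV/dt = (67.3)(7770)·−sin(2.58741) = -2.752×10^5 V/s.
I_d = C dV/dt with C = ε₀A/d = (8.85×10^-12)(3.318×10^-3)/(1.83×10^-3) = 1.605×10^-11 F, so I_d = (1.605×10^-11)(-2.752×10^5) = -4.42×10^-6 A.

-4.42×10^-6 A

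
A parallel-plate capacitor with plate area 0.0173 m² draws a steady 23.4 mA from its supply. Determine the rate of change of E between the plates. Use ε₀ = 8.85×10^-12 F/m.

The displacement current between the plates equals the conduction current, I_d = 23.4 mA.
Inverting I_d = ε₀ A dE/dt gives dE/dt = 0.0234 / (8.85×10^-12 · 0.0173) = 1.53×10^11 V/(m·s).

1.53×10^11 V/(m·s)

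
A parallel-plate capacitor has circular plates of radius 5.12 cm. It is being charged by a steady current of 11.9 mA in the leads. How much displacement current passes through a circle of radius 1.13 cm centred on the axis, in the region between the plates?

Between the plates the displacement current equals the wire current: I_d = 11.9 mA = 0.0119 A.
Since J_d is uniform, the enclosed fraction is (r/R)² = 0.04871, giving I_d,enc = 5.80×10^-4 A.

5.80×10^-4 A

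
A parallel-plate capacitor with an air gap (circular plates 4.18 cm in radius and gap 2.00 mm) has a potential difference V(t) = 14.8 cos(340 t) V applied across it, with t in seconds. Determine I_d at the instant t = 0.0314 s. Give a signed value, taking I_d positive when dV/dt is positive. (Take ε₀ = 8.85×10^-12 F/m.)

dV/dt = (14.8)(340)·−sin(10.676) = 4777 V/s.
I_d = C dV/dt with C = ε₀A/d = (8.85×10^-12)(5.489×10^-3)/(2.00×10^-3) = 2.429×10^-11 F, so I_d = (2.429×10^-11)(4777) = 1.16×10^-7 A.

1.16×10^-7 A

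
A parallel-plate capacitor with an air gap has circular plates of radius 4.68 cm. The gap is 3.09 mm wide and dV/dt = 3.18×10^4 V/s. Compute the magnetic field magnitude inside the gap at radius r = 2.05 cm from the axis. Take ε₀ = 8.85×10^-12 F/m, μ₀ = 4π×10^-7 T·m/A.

dE/dt = (dV/dt)/d = 1.029×10^7 V/(m·s); I_d = ε₀(πR²)(dE/dt) = (8.85×10^-12)(6.881×10^-3)(1.029×10^7) = 6.266×10^-7 A.
An Ampèrian loop of radius r encloses a fraction (r/R)² of I_d. Then B·2πr = μ₀ I_d (r/R)², giving B = μ₀ I_d r/(2πR²) = 1.17×10^-12 T.

1.17×10^-12 T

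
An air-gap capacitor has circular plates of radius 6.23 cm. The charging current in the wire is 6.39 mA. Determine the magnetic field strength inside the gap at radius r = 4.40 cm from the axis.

1.45×10^-8 T

Between the plates the displacement current equals the wire current: I_d = 6.39 mA = 6.39×10^-3 A.
An Ampèrian loop of radius r encloses a fraction (r/R)² of I_d. Then B·2πr = μ₀ I_d (r/R)², giving B = μ₀ I_d r/(2πR²) = 1.45×10^-8 T.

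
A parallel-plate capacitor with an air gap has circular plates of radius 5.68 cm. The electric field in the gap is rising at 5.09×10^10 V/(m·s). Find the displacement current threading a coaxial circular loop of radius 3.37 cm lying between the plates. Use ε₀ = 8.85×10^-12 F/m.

1.61×10^-3 A

I_d = ε₀ dΦ_E/dt = ε₀ πR² (dE/dt) = (8.85×10^-12)(0.01014)(5.09×10^10) = 4.568×10^-3 A through the full plate area.
Since J_d is uniform, the enclosed fraction is (r/R)² = 0.3520, giving I_d,enc = 1.61×10^-3 A.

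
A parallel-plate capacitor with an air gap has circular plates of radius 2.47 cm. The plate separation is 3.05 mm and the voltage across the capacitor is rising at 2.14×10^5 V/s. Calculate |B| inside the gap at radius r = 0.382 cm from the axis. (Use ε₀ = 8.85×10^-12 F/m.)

With E = V/d, dE/dt = 7.016×10^7 V/(m·s) and πR² = 1.917×10^-3 m², giving I_d = ε₀ πR² dE/dt = 1.190×10^-6 A.
An Ampèrian loop of radius r encloses a fraction (r/R)² of I_d. Then B·2πr = μ₀ I_d (r/R)², giving B = μ₀ I_d r/(2πR²) = 1.49×10^-12 T.

1.49×10^-12 T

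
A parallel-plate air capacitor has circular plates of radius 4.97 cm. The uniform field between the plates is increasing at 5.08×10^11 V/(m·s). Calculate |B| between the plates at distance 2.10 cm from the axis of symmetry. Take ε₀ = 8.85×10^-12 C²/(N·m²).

Through the whole plate area (πR² = 7.760×10^-3 m²), I_d = ε₀ πR² dE/dt = 0.03489 A.
For r < R the Ampère–Maxwell law gives B(2πr) = μ₀ I_d (r²/R²), so B = μ₀ I_d r/(2πR²) = (4π×10^-7)(0.03489)(0.0210)/(2π·0.0497²) = 5.93×10^-8 T.

5.93×10^-8 T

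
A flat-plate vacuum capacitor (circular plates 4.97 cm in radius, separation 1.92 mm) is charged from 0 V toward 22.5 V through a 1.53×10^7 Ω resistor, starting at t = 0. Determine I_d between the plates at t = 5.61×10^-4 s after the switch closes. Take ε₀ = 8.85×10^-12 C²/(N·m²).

C = ε₀A/d = (8.85×10^-12)(7.760×10^-3)/(1.92×10^-3) = 3.577×10^-11 F and τ = RC = 5.473×10^-4 s. I_d in the gap equals the RC charging current.
I_d(t) = (V₀/R) e^(−t/τ) = 1.471×10^-6 · e^(−1.025) = 5.28×10^-7 A.

5.28×10^-7 A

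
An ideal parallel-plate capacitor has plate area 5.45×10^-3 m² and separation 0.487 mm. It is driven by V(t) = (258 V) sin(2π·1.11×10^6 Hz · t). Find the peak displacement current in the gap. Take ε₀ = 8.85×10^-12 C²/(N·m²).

C = ε₀A/d = (8.85×10^-12)(5.45×10^-3)/(4.87×10^-4) = 9.904×10^-11 F; ω = 2πf = 6.974×10^6 rad/s.
I_d = C dV/dt, so |I_d|_max = C V₀ ω = (9.904×10^-11)(258)(6.974×10^6) = 0.178 A.

0.178 A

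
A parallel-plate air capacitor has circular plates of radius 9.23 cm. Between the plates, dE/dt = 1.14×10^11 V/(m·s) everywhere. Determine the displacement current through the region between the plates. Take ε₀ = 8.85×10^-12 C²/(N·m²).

0.0270 A

I_d = ε₀ A (dE/dt) = (8.85×10^-12)(0.02676 m²)(1.14×10^11) = 0.0270 A.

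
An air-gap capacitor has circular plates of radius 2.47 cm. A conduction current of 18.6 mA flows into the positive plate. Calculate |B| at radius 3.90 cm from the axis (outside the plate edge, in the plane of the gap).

9.54×10^-8 T

No conduction current crosses the gap, so I_d there equals the 0.0186 A in the leads.
For r ≥ R the full I_d is enclosed: B = μ₀ I_d/(2πr) = (4π×10^-7)(0.0186)/(2π·0.0390) = 9.54×10^-8 T.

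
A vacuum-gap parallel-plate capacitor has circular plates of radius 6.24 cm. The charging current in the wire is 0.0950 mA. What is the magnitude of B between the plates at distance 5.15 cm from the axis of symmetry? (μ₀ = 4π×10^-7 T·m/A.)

No conduction current crosses the gap, so I_d there equals the 9.50×10^-5 A in the leads.
∮B·dl = μ₀ I_d,enc with I_d,enc = I_d r²/R² = 6.471×10^-5 A; so B = μ₀ I_d,enc/(2πr) = 2.51×10^-10 T.

2.51×10^-10 T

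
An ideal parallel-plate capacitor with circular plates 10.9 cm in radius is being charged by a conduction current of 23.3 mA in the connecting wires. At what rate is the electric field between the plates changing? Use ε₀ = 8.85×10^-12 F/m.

7.05×10^10 V/(m·s)

Charge continuity gives I_d = I = 0.0233 A between the plates.
Since I_d = ε₀ A dE/dt, dE/dt = I_d/(ε₀A) = (0.0233)/((8.85×10^-12)(0.03733)) = 7.05×10^10 V/(m·s).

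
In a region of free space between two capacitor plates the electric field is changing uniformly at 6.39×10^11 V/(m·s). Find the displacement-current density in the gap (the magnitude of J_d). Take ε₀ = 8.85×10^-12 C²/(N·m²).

5.66 A/m²

J_d = ε₀ ∂E/∂t, so J_d = 5.66 A/m².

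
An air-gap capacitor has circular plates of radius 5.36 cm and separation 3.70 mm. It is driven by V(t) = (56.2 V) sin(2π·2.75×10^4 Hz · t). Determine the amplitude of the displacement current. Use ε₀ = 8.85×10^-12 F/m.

2.10×10^-4 A

C = ε₀A/d = (8.85×10^-12)(9.026×10^-3)/(3.70×10^-3) = 2.159×10^-11 F; ω = 2πf = 1.728×10^5 rad/s.
I_d = C dV/dt, so |I_d|_max = C V₀ ω = (2.159×10^-11)(56.2)(1.728×10^5) = 2.10×10^-4 A.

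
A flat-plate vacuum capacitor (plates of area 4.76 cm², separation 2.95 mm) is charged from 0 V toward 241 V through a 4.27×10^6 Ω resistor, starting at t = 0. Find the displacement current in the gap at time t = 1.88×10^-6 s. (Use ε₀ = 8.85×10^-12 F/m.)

With C = ε₀A/d = (8.85×10^-12)(4.76×10^-4)/(2.95×10^-3) = 1.428×10^-12 F, the time constant is τ = RC = 6.098×10^-6 s, so t/τ = 0.3083 and e^(−t/τ) = 0.7347.
I_d = I_cond = (V₀/R) e^(−t/τ) = (5.644×10^-5)(0.7347) = 4.15×10^-5 A.

4.15×10^-5 A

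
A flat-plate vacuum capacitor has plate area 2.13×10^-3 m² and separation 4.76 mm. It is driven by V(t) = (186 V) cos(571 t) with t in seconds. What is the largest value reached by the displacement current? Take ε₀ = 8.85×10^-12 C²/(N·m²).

C = ε₀A/d = (8.85×10^-12)(2.13×10^-3)/(4.76×10^-3) = 3.960×10^-12 F; ω = 571 rad/s.
I_d = C dV/dt, so |I_d|_max = C V₀ ω = (3.960×10^-12)(186)(571) = 4.21×10^-7 A.

4.21×10^-7 A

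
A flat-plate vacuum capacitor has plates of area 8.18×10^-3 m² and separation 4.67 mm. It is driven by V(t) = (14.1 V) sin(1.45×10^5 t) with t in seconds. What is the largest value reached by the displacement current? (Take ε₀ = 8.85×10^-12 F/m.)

3.17×10^-5 A

The displacement current equals the conduction current C dV/dt, which peaks at C V₀ ω.
With C = ε₀A/d = (8.85×10^-12)(8.18×10^-3)/(4.67×10^-3) = 1.550×10^-11 F and ω = 1.45×10^5 rad/s, I_d,max = (1.550×10^-11)(14.1)(1.45×10^5) = 3.17×10^-5 A.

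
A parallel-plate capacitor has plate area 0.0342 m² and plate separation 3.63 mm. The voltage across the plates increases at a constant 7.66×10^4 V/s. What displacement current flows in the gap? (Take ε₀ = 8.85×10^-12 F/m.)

6.39×10^-6 A

C = ε₀A/d = (8.85×10^-12)(0.0342)/(3.63×10^-3) = 8.338×10^-11 F.
I_d = C dV/dt = (8.338×10^-11)(7.66×10^4) = 6.39×10^-6 A.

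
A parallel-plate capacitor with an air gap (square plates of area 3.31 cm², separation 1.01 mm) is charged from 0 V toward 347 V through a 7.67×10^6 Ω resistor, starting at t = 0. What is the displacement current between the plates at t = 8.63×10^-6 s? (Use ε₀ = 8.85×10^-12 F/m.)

C = ε₀A/d = (8.85×10^-12)(3.31×10^-4)/(1.01×10^-3) = 2.900×10^-12 F, so τ = RC = 2.224×10^-5 s.
The conduction current is I(t) = (V₀/R) e^(−t/τ), and the displacement current between the plates equals it.
t/τ = 0.3880; I_d = (347/7.67×10^6) · e^(−0.3880) = (4.524×10^-5)(0.6784) = 3.07×10^-5 A.

3.07×10^-5 A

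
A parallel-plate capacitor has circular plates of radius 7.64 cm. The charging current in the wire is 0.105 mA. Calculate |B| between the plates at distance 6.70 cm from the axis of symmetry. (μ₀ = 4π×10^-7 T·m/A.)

2.41×10^-10 T

Between the plates the displacement current equals the wire current: I_d = 0.105 mA = 1.05×10^-4 A.
∮B·dl = μ₀ I_d,enc with I_d,enc = I_d r²/R² = 8.075×10^-5 A; so B = μ₀ I_d,enc/(2πr) = 2.41×10^-10 T.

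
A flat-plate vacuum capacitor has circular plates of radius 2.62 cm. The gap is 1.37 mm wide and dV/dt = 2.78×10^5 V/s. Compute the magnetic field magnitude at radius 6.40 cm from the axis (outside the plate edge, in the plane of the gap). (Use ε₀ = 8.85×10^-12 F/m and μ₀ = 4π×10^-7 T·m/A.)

1.21×10^-11 T

I_d = C dV/dt with C = ε₀πR²/d = 1.393×10^-11 F, so I_d = (1.393×10^-11)(2.78×10^5) = 3.873×10^-6 A.
With r > R the enclosed displacement current is the full I_d; B = μ₀ I_d / (2πr) = 1.21×10^-11 T.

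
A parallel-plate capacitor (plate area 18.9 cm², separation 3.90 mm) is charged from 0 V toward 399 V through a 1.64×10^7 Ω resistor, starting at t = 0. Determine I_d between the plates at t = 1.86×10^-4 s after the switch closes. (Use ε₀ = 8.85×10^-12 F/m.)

C = ε₀A/d = (8.85×10^-12)(1.89×10^-3)/(3.90×10^-3) = 4.289×10^-12 F and τ = RC = 7.034×10^-5 s. I_d in the gap equals the RC charging current.
I_d(t) = (V₀/R) e^(−t/τ) = 2.433×10^-5 · e^(−2.644) = 1.73×10^-6 A.

1.73×10^-6 A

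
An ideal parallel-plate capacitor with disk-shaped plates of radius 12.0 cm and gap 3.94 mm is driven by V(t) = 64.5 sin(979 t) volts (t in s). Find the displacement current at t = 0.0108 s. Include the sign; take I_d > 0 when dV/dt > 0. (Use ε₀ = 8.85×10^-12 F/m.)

-2.63×10^-6 A

dE/dt = (V₀ω/d)·cos(ωt) with ωt = 10.5732 rad: (64.5)(979)(-0.4099)/(3.94×10^-3) = -6.569×10^6 V/(m·s).
I_d = ε₀ A dE/dt = (8.85×10^-12)(0.04524)(-6.569×10^6) = -2.63×10^-6 A.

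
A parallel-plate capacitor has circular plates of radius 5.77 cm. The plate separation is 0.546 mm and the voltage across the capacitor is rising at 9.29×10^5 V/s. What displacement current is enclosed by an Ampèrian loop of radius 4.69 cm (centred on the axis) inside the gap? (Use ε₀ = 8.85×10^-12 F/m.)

1.04×10^-4 A

dE/dt = (dV/dt)/d = 1.701×10^9 V/(m·s); I_d = ε₀(πR²)(dE/dt) = (8.85×10^-12)(0.01046)(1.701×10^9) = 1.575×10^-4 A.
The field is uniform, so I_d,enc = I_d (r/R)² = (1.575×10^-4)(4.69/5.77)² = 1.04×10^-4 A.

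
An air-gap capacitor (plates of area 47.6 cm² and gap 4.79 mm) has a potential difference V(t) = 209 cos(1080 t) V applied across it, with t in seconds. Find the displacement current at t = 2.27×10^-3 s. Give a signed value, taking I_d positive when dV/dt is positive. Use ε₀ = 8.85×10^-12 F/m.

-1.26×10^-6 A

C = ε₀A/d = (8.85×10^-12)(4.76×10^-3)/(4.79×10^-3) = 8.795×10^-12 F. dV/dt = V₀ω·−sin(ωt); at ωt = 2.4516 rad this factor is -0.6365.
I_d = C dV/dt = (8.795×10^-12)(209)(1080)(-0.6365) = -1.26×10^-6 A.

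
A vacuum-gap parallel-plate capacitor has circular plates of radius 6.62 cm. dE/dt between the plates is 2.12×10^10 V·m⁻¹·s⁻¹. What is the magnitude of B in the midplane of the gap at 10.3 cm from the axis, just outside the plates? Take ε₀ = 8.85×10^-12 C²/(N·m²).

I_d = ε₀ dΦ_E/dt = ε₀ πR² (dE/dt) = (8.85×10^-12)(0.01377)(2.12×10^10) = 2.584×10^-3 A through the full plate area.
For r ≥ R the full I_d is enclosed: B = μ₀ I_d/(2πr) = (4π×10^-7)(2.584×10^-3)/(2π·0.103) = 5.02×10^-9 T.

5.02×10^-9 T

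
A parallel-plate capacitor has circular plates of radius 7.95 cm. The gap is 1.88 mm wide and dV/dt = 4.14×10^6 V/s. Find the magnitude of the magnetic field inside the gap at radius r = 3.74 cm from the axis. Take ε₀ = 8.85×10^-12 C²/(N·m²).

4.58×10^-10 T

dE/dt = (dV/dt)/d = 2.202×10^9 V/(m·s); I_d = ε₀(πR²)(dE/dt) = (8.85×10^-12)(0.01986)(2.202×10^9) = 3.870×10^-4 A.
For r < R the Ampère–Maxwell law gives B(2πr) = μ₀ I_d (r²/R²), so B = μ₀ I_d r/(2πR²) = (4π×10^-7)(3.870×10^-4)(0.0374)/(2π·0.0795²) = 4.58×10^-10 T.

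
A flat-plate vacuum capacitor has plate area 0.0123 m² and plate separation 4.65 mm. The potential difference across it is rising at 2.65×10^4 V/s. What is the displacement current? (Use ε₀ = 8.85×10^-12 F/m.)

C = ε₀A/d = (8.85×10^-12)(0.0123)/(4.65×10^-3) = 2.341×10^-11 F.
I_d = C dV/dt = (2.341×10^-11)(2.65×10^4) = 6.20×10^-7 A.

6.20×10^-7 A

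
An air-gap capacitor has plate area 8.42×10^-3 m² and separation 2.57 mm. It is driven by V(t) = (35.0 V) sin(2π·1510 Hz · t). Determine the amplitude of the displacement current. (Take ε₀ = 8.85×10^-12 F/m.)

9.63×10^-6 A

The displacement current equals the conduction current C dV/dt, which peaks at C V₀ ω.
With C = ε₀A/d = (8.85×10^-12)(8.42×10^-3)/(2.57×10^-3) = 2.899×10^-11 F and ω = 2πf = 9488 rad/s, I_d,max = (2.899×10^-11)(35.0)(9488) = 9.63×10^-6 A.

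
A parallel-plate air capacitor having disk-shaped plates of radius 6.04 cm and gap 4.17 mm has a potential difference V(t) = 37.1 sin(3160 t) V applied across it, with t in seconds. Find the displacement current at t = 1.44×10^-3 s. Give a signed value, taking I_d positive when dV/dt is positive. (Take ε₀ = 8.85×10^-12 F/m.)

-4.60×10^-7 A

dV/dt = (37.1)(3160)·cos(4.5504) = -1.891×10^4 V/s.
I_d = C dV/dt with C = ε₀A/d = (8.85×10^-12)(0.01146)/(4.17×10^-3) = 2.432×10^-11 F, so I_d = (2.432×10^-11)(-1.891×10^4) = -4.60×10^-7 A.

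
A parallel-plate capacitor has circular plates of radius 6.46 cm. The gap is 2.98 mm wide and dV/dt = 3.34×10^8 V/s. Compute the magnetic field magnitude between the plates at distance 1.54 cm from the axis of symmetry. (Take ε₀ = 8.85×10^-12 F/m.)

9.60×10^-9 T

dE/dt = (dV/dt)/d = 1.121×10^11 V/(m·s); I_d = ε₀(πR²)(dE/dt) = (8.85×10^-12)(0.01311)(1.121×10^11) = 0.01301 A.
For r < R the Ampère–Maxwell law gives B(2πr) = μ₀ I_d (r²/R²), so B = μ₀ I_d r/(2πR²) = (4π×10^-7)(0.01301)(0.0154)/(2π·0.0646²) = 9.60×10^-9 T.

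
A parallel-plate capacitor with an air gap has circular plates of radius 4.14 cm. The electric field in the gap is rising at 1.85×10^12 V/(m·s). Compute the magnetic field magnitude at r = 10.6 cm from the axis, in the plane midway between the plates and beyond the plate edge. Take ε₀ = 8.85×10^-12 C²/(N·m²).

I_d = ε₀ dΦ_E/dt = ε₀ πR² (dE/dt) = (8.85×10^-12)(5.385×10^-3)(1.85×10^12) = 0.08817 A through the full plate area.
With r > R the enclosed displacement current is the full I_d; B = μ₀ I_d / (2πr) = 1.66×10^-7 T.

1.66×10^-7 T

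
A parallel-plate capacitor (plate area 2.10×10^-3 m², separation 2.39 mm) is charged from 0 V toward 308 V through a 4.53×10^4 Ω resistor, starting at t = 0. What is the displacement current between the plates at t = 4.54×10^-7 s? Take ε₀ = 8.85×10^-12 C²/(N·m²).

1.87×10^-3 A

C = ε₀A/d = (8.85×10^-12)(2.10×10^-3)/(2.39×10^-3) = 7.776×10^-12 F, so τ = RC = 3.523×10^-7 s.
The conduction current is I(t) = (V₀/R) e^(−t/τ), and the displacement current between the plates equals it.
t/τ = 1.289; I_d = (308/4.53×10^4) · e^(−1.289) = (6.799×10^-3)(0.2755) = 1.87×10^-3 A.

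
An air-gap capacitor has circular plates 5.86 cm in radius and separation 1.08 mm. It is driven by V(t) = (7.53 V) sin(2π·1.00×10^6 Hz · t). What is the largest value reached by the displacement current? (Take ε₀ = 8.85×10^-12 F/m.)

4.18×10^-3 A

C = ε₀A/d = (8.85×10^-12)(0.01079)/(1.08×10^-3) = 8.842×10^-11 F; ω = 2πf = 6.283×10^6 rad/s.
I_d = C dV/dt, so |I_d|_max = C V₀ ω = (8.842×10^-11)(7.53)(6.283×10^6) = 4.18×10^-3 A.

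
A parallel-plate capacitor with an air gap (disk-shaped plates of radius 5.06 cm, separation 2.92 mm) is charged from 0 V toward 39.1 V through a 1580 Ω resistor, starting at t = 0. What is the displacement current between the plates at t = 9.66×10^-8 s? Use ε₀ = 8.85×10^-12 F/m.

2.02×10^-3 A

With C = ε₀A/d = (8.85×10^-12)(8.044×10^-3)/(2.92×10^-3) = 2.438×10^-11 F, the time constant is τ = RC = 3.852×10^-8 s, so t/τ = 2.508 and e^(−t/τ) = 0.08143.
I_d = I_cond = (V₀/R) e^(−t/τ) = (0.02475)(0.08143) = 2.02×10^-3 A.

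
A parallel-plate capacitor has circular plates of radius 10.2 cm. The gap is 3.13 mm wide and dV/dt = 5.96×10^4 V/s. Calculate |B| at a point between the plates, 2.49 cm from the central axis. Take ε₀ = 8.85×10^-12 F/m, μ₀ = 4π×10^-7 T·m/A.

2.64×10^-12 T

dE/dt = (dV/dt)/d = 1.904×10^7 V/(m·s); I_d = ε₀(πR²)(dE/dt) = (8.85×10^-12)(0.03269)(1.904×10^7) = 5.508×10^-6 A.
For r < R the Ampère–Maxwell law gives B(2πr) = μ₀ I_d (r²/R²), so B = μ₀ I_d r/(2πR²) = (4π×10^-7)(5.508×10^-6)(0.0249)/(2π·0.102²) = 2.64×10^-12 T.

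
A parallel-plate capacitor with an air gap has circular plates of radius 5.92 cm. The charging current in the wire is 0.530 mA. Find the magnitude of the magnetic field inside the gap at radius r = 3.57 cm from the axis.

No conduction current crosses the gap, so I_d there equals the 5.30×10^-4 A in the leads.
An Ampèrian loop of radius r encloses a fraction (r/R)² of I_d. Then B·2πr = μ₀ I_d (r/R)², giving B = μ₀ I_d r/(2πR²) = 1.08×10^-9 T.

1.08×10^-9 T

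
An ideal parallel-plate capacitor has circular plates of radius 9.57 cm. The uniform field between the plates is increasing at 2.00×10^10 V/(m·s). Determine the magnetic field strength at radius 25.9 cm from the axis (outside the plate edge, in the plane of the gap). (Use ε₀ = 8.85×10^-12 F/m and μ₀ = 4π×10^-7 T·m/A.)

I_d = ε₀ dΦ_E/dt = ε₀ πR² (dE/dt) = (8.85×10^-12)(0.02877)(2.00×10^10) = 5.092×10^-3 A through the full plate area.
Outside the plates the loop encloses all of I_d, so B·2πr = μ₀ I_d and B = 3.93×10^-9 T.

3.93×10^-9 T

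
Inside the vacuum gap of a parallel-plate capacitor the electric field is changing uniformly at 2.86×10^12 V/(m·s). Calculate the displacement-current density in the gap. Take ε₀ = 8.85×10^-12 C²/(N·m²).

J_d = ε₀ ∂E/∂t, so J_d = 25.3 A/m².

25.3 A/m²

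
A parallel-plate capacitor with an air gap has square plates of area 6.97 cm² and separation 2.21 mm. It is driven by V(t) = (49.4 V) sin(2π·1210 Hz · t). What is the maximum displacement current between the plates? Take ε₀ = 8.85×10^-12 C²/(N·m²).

1.05×10^-6 A

(dE/dt)_max = V₀ω/d = 1.699×10^8 V/(m·s); ω = 2πf = 7603 rad/s.
I_d,max = ε₀ A (dE/dt)_max = (8.85×10^-12)(6.97×10^-4)(1.699×10^8) = 1.05×10^-6 A.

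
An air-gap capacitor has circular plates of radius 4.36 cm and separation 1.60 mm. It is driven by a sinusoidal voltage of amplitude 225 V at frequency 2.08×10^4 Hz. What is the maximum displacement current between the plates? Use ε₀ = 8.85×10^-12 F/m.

9.71×10^-4 A

C = ε₀A/d = (8.85×10^-12)(5.972×10^-3)/(1.60×10^-3) = 3.303×10^-11 F; ω = 2πf = 1.307×10^5 rad/s.
I_d = C dV/dt, so |I_d|_max = C V₀ ω = (3.303×10^-11)(225)(1.307×10^5) = 9.71×10^-4 A.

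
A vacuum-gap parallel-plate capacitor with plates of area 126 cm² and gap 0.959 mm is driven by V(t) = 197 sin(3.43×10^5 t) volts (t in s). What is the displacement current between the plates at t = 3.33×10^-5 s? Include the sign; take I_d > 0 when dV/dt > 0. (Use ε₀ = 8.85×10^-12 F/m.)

3.25×10^-3 A

dE/dt = (V₀ω/d)·cos(ωt) with ωt = 11.4219 rad: (197)(3.43×10^5)(0.4135)/(9.59×10^-4) = 2.914×10^10 V/(m·s).
I_d = ε₀ A dE/dt = (8.85×10^-12)(0.0126)(2.914×10^10) = 3.25×10^-3 A.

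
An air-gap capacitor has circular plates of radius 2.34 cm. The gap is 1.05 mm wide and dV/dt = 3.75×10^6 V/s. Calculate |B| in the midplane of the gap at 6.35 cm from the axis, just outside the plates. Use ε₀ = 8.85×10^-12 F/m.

dE/dt = (dV/dt)/d = 3.571×10^9 V/(m·s); I_d = ε₀(πR²)(dE/dt) = (8.85×10^-12)(1.720×10^-3)(3.571×10^9) = 5.436×10^-5 A.
Outside the plates the loop encloses all of I_d, so B·2πr = μ₀ I_d and B = 1.71×10^-10 T.

1.71×10^-10 T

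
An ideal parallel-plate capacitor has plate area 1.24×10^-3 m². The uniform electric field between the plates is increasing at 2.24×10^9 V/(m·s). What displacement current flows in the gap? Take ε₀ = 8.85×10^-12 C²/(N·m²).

2.46×10^-5 A

The displacement current is ε₀ times dΦ_E/dt = ε₀ A dE/dt = (8.85×10^-12)(1.24×10^-3)(2.24×10^9) = 2.46×10^-5 A.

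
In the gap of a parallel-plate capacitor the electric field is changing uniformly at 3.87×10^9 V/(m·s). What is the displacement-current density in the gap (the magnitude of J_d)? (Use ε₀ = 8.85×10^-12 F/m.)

0.0342 A/m²

J_d = ε₀ dE/dt = (8.85×10^-12)(3.87×10^9) = 0.0342 A/m².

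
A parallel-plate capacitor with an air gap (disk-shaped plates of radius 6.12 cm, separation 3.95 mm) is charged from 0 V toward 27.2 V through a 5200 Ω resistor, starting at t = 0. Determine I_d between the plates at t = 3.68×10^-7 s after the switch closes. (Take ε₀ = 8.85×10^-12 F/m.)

3.57×10^-4 A

With C = ε₀A/d = (8.85×10^-12)(0.01177)/(3.95×10^-3) = 2.637×10^-11 F, the time constant is τ = RC = 1.371×10^-7 s, so t/τ = 2.684 and e^(−t/τ) = 0.06829.
I_d = I_cond = (V₀/R) e^(−t/τ) = (5.231×10^-3)(0.06829) = 3.57×10^-4 A.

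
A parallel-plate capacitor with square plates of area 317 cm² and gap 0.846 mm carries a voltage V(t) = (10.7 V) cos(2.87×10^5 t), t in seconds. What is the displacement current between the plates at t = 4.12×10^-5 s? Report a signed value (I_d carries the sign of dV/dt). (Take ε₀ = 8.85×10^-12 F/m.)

dE/dt = (V₀ω/d)·−sin(ωt) with ωt = 11.8244 rad: (10.7)(2.87×10^5)(0.6757)/(8.46×10^-4) = 2.453×10^9 V/(m·s).
I_d = ε₀ A dE/dt = (8.85×10^-12)(0.0317)(2.453×10^9) = 6.88×10^-4 A.

6.88×10^-4 A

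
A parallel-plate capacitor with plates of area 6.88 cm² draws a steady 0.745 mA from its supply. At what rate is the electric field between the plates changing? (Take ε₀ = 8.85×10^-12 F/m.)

By continuity, I_d in the gap equals the 0.745 mA flowing in the wire.
Since I_d = ε₀ A dE/dt, dE/dt = I_d/(ε₀A) = (7.45×10^-4)/((8.85×10^-12)(6.88×10^-4)) = 1.22×10^11 V/(m·s).

1.22×10^11 V/(m·s)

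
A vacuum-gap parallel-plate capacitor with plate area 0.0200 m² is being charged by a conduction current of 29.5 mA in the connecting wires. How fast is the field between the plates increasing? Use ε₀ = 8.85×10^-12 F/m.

1.67×10^11 V/(m·s)

The displacement current between the plates equals the conduction current, I_d = 29.5 mA.
Inverting I_d = ε₀ A dE/dt gives dE/dt = 0.0295 / (8.85×10^-12 · 0.0200) = 1.67×10^11 V/(m·s).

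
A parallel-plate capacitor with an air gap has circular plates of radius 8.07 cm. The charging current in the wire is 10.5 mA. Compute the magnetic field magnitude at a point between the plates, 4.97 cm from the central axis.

1.60×10^-8 T

By continuity the displacement current in the gap matches the conduction current: I_d = 0.0105 A.
For r < R the Ampère–Maxwell law gives B(2πr) = μ₀ I_d (r²/R²), so B = μ₀ I_d r/(2πR²) = (4π×10^-7)(0.0105)(0.0497)/(2π·0.0807²) = 1.60×10^-8 T.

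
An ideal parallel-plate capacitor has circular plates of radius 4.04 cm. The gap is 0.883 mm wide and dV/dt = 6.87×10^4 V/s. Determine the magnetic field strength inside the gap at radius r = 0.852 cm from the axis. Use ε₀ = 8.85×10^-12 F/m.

3.69×10^-12 T

I_d = C dV/dt with C = ε₀πR²/d = 5.140×10^-11 F, so I_d = (5.140×10^-11)(6.87×10^4) = 3.531×10^-6 A.
∮B·dl = μ₀ I_d,enc with I_d,enc = I_d r²/R² = 1.570×10^-7 A; so B = μ₀ I_d,enc/(2πr) = 3.69×10^-12 T.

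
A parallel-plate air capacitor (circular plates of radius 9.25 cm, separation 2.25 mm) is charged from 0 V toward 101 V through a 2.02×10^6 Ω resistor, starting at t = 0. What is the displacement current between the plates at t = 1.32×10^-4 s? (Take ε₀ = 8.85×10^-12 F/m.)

C = ε₀A/d = (8.85×10^-12)(0.02688)/(2.25×10^-3) = 1.057×10^-10 F, so τ = RC = 2.135×10^-4 s.
The conduction current is I(t) = (V₀/R) e^(−t/τ), and the displacement current between the plates equals it.
t/τ = 0.6183; I_d = (101/2.02×10^6) · e^(−0.6183) = (5.000×10^-5)(0.5389) = 2.69×10^-5 A.

2.69×10^-5 A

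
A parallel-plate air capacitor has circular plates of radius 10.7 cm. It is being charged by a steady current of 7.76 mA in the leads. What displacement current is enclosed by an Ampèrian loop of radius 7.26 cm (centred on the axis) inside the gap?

3.57×10^-3 A

By continuity the displacement current in the gap matches the conduction current: I_d = 7.76×10^-3 A.
The field is uniform, so I_d,enc = I_d (r/R)² = (7.76×10^-3)(7.26/10.7)² = 3.57×10^-3 A.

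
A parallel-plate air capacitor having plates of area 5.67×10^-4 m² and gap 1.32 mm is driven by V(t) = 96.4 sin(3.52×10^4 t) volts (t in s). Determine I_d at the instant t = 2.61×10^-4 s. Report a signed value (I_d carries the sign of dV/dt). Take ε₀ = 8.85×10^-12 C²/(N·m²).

dV/dt = (96.4)(3.52×10^4)·cos(9.1872) = -3.298×10^6 V/s.
I_d = C dV/dt with C = ε₀A/d = (8.85×10^-12)(5.67×10^-4)/(1.32×10^-3) = 3.801×10^-12 F, so I_d = (3.801×10^-12)(-3.298×10^6) = -1.25×10^-5 A.

-1.25×10^-5 A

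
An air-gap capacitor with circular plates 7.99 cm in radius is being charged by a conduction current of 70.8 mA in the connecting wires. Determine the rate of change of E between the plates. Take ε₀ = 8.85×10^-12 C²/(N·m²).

Charge continuity gives I_d = I = 0.0708 A between the plates.
Inverting I_d = ε₀ A dE/dt gives dE/dt = 0.0708 / (8.85×10^-12 · 0.02006) = 3.99×10^11 V/(m·s).

3.99×10^11 V/(m·s)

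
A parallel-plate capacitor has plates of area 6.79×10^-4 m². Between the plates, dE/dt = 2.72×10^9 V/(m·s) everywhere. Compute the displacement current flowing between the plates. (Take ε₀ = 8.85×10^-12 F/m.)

The displacement current is ε₀ times dΦ_E/dt = ε₀ A dE/dt = (8.85×10^-12)(6.79×10^-4)(2.72×10^9) = 1.63×10^-5 A.

1.63×10^-5 A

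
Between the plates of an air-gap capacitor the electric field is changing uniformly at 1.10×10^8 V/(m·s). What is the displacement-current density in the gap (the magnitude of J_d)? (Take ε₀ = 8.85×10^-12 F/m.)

J_d = ε₀ dE/dt = (8.85×10^-12)(1.10×10^8) = 9.74×10^-4 A/m².

9.74×10^-4 A/m²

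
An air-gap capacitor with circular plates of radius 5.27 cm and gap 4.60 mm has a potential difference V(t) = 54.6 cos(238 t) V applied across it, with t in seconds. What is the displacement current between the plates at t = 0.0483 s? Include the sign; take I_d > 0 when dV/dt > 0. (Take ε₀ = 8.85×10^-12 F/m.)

1.91×10^-7 A

C = ε₀A/d = (8.85×10^-12)(8.725×10^-3)/(4.60×10^-3) = 1.679×10^-11 F. dV/dt = V₀ω·−sin(ωt); at ωt = 11.4954 rad this factor is 0.8777.
I_d = C dV/dt = (1.679×10^-11)(54.6)(238)(0.8777) = 1.91×10^-7 A.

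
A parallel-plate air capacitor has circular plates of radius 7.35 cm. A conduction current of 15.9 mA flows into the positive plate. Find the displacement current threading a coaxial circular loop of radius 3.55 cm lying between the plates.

3.71×10^-3 A

By continuity the displacement current in the gap matches the conduction current: I_d = 0.0159 A.
Since J_d is uniform, the enclosed fraction is (r/R)² = 0.2333, giving I_d,enc = 3.71×10^-3 A.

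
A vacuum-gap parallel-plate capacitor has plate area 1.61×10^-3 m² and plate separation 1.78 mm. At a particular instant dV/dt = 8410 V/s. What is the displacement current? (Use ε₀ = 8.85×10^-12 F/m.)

The displacement current equals the charging current C dV/dt. With C = ε₀A/d = (8.85×10^-12)(1.61×10^-3)/(1.78×10^-3) = 8.005×10^-12 F, I_d = (8.005×10^-12)(8410) = 6.73×10^-8 A.

6.73×10^-8 A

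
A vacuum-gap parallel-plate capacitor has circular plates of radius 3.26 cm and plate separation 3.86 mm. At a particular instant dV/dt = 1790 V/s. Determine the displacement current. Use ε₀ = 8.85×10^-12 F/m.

1.37×10^-8 A

C = ε₀A/d = (8.85×10^-12)(3.339×10^-3)/(3.86×10^-3) = 7.655×10^-12 F.
I_d = C dV/dt = (7.655×10^-12)(1790) = 1.37×10^-8 A.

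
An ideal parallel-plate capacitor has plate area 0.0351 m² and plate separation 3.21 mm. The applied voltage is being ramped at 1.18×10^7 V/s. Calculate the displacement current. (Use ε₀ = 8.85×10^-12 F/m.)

1.14×10^-3 A

The field between the plates is E = V/d, so dE/dt = (1.18×10^7)/(3.21×10^-3 m) = 3.676×10^9 V/(m·s).
I_d = ε₀ A (dE/dt) = (8.85×10^-12)(0.0351)(3.676×10^9) = 1.14×10^-3 A.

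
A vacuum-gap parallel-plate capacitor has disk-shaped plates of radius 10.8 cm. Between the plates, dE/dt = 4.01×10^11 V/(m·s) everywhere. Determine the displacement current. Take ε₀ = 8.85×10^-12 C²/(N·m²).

0.130 A

With a uniform field, Φ_E = EA, so I_d = ε₀ A dE/dt = 0.130 A.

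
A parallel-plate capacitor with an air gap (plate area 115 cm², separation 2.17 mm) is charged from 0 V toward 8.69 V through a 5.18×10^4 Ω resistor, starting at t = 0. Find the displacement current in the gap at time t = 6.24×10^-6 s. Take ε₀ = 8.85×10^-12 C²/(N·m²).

1.29×10^-5 A

With C = ε₀A/d = (8.85×10^-12)(0.0115)/(2.17×10^-3) = 4.690×10^-11 F, the time constant is τ = RC = 2.429×10^-6 s, so t/τ = 2.569 and e^(−t/τ) = 0.07661.
I_d = I_cond = (V₀/R) e^(−t/τ) = (1.678×10^-4)(0.07661) = 1.29×10^-5 A.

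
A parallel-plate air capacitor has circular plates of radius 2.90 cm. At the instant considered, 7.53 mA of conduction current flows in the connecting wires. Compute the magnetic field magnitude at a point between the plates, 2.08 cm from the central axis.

3.72×10^-8 T

By continuity the displacement current in the gap matches the conduction current: I_d = 7.53×10^-3 A.
An Ampèrian loop of radius r encloses a fraction (r/R)² of I_d. Then B·2πr = μ₀ I_d (r/R)², giving B = μ₀ I_d r/(2πR²) = 3.72×10^-8 T.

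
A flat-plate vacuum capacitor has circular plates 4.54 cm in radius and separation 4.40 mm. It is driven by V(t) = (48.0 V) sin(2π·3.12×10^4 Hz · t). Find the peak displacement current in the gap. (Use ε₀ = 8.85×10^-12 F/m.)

(dE/dt)_max = V₀ω/d = 2.138×10^9 V/(m·s); ω = 2πf = 1.960×10^5 rad/s.
I_d,max = ε₀ A (dE/dt)_max = (8.85×10^-12)(6.475×10^-3)(2.138×10^9) = 1.23×10^-4 A.

1.23×10^-4 A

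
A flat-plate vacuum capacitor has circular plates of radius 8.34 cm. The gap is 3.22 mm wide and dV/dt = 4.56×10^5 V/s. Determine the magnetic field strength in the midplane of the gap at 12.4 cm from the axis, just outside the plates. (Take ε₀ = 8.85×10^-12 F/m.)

With E = V/d, dE/dt = 1.416×10^8 V/(m·s) and πR² = 0.02185 m², giving I_d = ε₀ πR² dE/dt = 2.738×10^-5 A.
For r ≥ R the full I_d is enclosed: B = μ₀ I_d/(2πr) = (4π×10^-7)(2.738×10^-5)/(2π·0.124) = 4.42×10^-11 T.

4.42×10^-11 T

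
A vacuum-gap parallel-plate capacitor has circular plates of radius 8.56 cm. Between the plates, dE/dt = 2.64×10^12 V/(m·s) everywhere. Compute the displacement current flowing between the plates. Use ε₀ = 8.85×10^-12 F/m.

The displacement current is ε₀ times dΦ_E/dt = ε₀ A dE/dt = (8.85×10^-12)(0.02302)(2.64×10^12) = 0.538 A.

0.538 A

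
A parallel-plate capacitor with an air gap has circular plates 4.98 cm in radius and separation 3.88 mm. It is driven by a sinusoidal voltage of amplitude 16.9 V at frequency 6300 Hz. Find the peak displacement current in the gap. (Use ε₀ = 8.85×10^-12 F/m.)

1.19×10^-5 A

(dE/dt)_max = V₀ω/d = 1.724×10^8 V/(m·s); ω = 2πf = 3.958×10^4 rad/s.
I_d,max = ε₀ A (dE/dt)_max = (8.85×10^-12)(7.791×10^-3)(1.724×10^8) = 1.19×10^-5 A.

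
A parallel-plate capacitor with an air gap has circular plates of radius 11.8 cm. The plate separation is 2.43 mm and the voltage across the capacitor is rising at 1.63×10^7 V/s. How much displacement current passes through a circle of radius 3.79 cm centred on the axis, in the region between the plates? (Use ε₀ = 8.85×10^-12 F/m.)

2.68×10^-4 A

dE/dt = (dV/dt)/d = 6.708×10^9 V/(m·s); I_d = ε₀(πR²)(dE/dt) = (8.85×10^-12)(0.04374)(6.708×10^9) = 2.597×10^-3 A.
Through an area πr² the displacement current is I_d·(πr²/πR²) = I_d (r/R)² = 2.68×10^-4 A.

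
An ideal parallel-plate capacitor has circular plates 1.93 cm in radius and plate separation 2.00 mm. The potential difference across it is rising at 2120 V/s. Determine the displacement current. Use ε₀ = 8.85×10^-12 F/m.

The displacement current equals the charging current C dV/dt. With C = ε₀A/d = (8.85×10^-12)(1.170×10^-3)/(2.00×10^-3) = 5.177×10^-12 F, I_d = (5.177×10^-12)(2120) = 1.10×10^-8 A.

1.10×10^-8 A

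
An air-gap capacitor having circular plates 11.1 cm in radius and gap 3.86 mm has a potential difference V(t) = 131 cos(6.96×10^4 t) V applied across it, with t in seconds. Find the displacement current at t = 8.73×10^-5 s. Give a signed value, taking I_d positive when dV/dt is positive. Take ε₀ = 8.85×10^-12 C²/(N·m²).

1.66×10^-4 A

dV/dt = (131)(6.96×10^4)·−sin(6.07608) = 1.875×10^6 V/s.
I_d = C dV/dt with C = ε₀A/d = (8.85×10^-12)(0.03871)/(3.86×10^-3) = 8.875×10^-11 F, so I_d = (8.875×10^-11)(1.875×10^6) = 1.66×10^-4 A.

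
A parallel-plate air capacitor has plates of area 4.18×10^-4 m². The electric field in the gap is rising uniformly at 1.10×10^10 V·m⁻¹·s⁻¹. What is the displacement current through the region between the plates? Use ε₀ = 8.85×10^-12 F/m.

4.07×10^-5 A

With a uniform field, Φ_E = EA, so I_d = ε₀ A dE/dt = 4.07×10^-5 A.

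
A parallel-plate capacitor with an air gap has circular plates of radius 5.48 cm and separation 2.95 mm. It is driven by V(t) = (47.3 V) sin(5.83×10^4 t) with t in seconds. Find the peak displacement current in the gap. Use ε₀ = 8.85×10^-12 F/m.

7.80×10^-5 A

(dE/dt)_max = V₀ω/d = 9.348×10^8 V/(m·s); ω = 5.83×10^4 rad/s.
I_d,max = ε₀ A (dE/dt)_max = (8.85×10^-12)(9.434×10^-3)(9.348×10^8) = 7.80×10^-5 A.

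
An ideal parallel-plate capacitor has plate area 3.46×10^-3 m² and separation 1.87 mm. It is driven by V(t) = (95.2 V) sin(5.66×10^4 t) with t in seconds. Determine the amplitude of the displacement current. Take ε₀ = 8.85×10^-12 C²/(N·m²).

8.82×10^-5 A

The displacement current equals the conduction current C dV/dt, which peaks at C V₀ ω.
With C = ε₀A/d = (8.85×10^-12)(3.46×10^-3)/(1.87×10^-3) = 1.637×10^-11 F and ω = 5.66×10^4 rad/s, I_d,max = (1.637×10^-11)(95.2)(5.66×10^4) = 8.82×10^-5 A.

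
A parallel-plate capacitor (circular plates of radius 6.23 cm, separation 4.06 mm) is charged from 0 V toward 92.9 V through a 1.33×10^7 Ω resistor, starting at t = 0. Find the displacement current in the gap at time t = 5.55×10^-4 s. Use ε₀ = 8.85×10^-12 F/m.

1.45×10^-6 A

C = ε₀A/d = (8.85×10^-12)(0.01219)/(4.06×10^-3) = 2.657×10^-11 F, so τ = RC = 3.534×10^-4 s.
The conduction current is I(t) = (V₀/R) e^(−t/τ), and the displacement current between the plates equals it.
t/τ = 1.570; I_d = (92.9/1.33×10^7) · e^(−1.570) = (6.985×10^-6)(0.2080) = 1.45×10^-6 A.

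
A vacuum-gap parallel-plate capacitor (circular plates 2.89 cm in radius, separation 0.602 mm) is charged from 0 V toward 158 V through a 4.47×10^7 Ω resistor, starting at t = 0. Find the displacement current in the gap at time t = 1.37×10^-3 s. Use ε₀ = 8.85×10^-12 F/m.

With C = ε₀A/d = (8.85×10^-12)(2.624×10^-3)/(6.02×10^-4) = 3.858×10^-11 F, the time constant is τ = RC = 1.725×10^-3 s, so t/τ = 0.7942 and e^(−t/τ) = 0.4519.
I_d = I_cond = (V₀/R) e^(−t/τ) = (3.535×10^-6)(0.4519) = 1.60×10^-6 A.

1.60×10^-6 A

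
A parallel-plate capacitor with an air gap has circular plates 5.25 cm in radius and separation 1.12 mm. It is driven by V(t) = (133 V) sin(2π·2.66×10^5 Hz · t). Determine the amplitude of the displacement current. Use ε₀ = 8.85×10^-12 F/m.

The displacement current equals the conduction current C dV/dt, which peaks at C V₀ ω.
With C = ε₀A/d = (8.85×10^-12)(8.659×10^-3)/(1.12×10^-3) = 6.842×10^-11 F and ω = 2πf = 1.671×10^6 rad/s, I_d,max = (6.842×10^-11)(133)(1.671×10^6) = 0.0152 A.

0.0152 A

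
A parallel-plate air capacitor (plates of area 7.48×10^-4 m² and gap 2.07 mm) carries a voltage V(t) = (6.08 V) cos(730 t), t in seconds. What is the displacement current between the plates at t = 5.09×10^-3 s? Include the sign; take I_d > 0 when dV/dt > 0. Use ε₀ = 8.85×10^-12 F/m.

dE/dt = (V₀ω/d)·−sin(ωt) with ωt = 3.7157 rad: (6.08)(730)(0.5431)/(2.07×10^-3) = 1.164×10^6 V/(m·s).
I_d = ε₀ A dE/dt = (8.85×10^-12)(7.48×10^-4)(1.164×10^6) = 7.71×10^-9 A.

7.71×10^-9 A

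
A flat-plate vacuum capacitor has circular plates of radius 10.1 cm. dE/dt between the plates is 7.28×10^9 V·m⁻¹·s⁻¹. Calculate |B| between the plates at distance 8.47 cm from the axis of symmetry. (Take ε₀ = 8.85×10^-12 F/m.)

3.43×10^-9 T

I_d = ε₀ dΦ_E/dt = ε₀ πR² (dE/dt) = (8.85×10^-12)(0.03205)(7.28×10^9) = 2.065×10^-3 A through the full plate area.
An Ampèrian loop of radius r encloses a fraction (r/R)² of I_d. Then B·2πr = μ₀ I_d (r/R)², giving B = μ₀ I_d r/(2πR²) = 3.43×10^-9 T.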